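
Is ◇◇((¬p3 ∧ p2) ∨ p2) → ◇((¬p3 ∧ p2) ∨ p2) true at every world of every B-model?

No, not valid

Tableau for the negation ¬(◇◇((¬p3 ∧ p2) ∨ p2) → ◇((¬p3 ∧ p2) ∨ p2)):
1. ¬(◇◇((¬p3 ∧ p2) ∨ p2) → ◇((¬p3 ∧ p2) ∨ p2)), 0
2. ◇◇((¬p3 ∧ p2) ∨ p2), 0
3. ¬◇((¬p3 ∧ p2) ∨ p2), 0
4. ¬((¬p3 ∧ p2) ∨ p2), 0
5. ¬(¬p3 ∧ p2), 0
6. ¬p2, 0
7. ◇((¬p3 ∧ p2) ∨ p2), 1
8. ¬((¬p3 ∧ p2) ∨ p2), 1
9. ¬(¬p3 ∧ p2), 1
10. ¬p2, 1
11. (¬p3 ∧ p2) ∨ p2, 2
12. p2, 2
Accessibility: 0R0, 0R1, 1R0, 1R1, 1R2, 2R1, 2R2
The negation has an open branch (countermodel exists).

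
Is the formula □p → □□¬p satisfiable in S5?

1. □p → □□¬p, 0
2. □□¬p, 0   [→-rule on 1 (branches; this branch)]
3. □¬p, 0   [□-rule on 2 via 0R0]
4. ¬p, 0   [□-rule on 3 via 0R0]
Accessibility: 0R0

Yes, satisfiable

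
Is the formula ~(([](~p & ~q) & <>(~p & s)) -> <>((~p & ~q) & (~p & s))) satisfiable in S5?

1. ~(([](~p & ~q) & <>(~p & s)) -> <>((~p & ~q) & (~p & s))), w0
2. [](~p & ~q) & <>(~p & s), w0
3. ~<>((~p & ~q) & (~p & s)), w0
4. [](~p & ~q), w0
5. <>(~p & s), w0
6. ~((~p & ~q) & (~p & s)), w0
7. ~p & ~q, w0
8. ~p, w0
9. ~q, w0
10. ~(~p & s), w0
11. ~s, w0
12. ~p & s, w1
13. ~p, w1
14. s, w1
15. ~((~p & ~q) & (~p & s)), w1
16. ~p & ~q, w1
17. ~q, w1
18. ~(~p & s), w1
19. ~s, w1
Accessibility: w0Rw0, w0Rw1, w1Rw0, w1Rw1
Branch closes: s and ~s both at w1.
All branches of the tableau close; one closing branch shown above.

Unsatisfiable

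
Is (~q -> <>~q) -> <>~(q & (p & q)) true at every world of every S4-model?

Tableau for the negation ~((~q -> <>~q) -> <>~(q & (p & q))):
1. ~((~q -> <>~q) -> <>~(q & (p & q))), 0
2. ~q -> <>~q, 0   [~->-rule on 1]
3. ~<>~(q & (p & q)), 0   [~->-rule on 1]
4. q & (p & q), 0   [~<>-rule on 3 via 0R0]
5. q, 0   [&-rule on 4]
6. p & q, 0   [&-rule on 4]
7. p, 0   [&-rule on 6]
Accessibility: 0R0
The negation has an open branch (countermodel exists).

Invalid (countermodel exists)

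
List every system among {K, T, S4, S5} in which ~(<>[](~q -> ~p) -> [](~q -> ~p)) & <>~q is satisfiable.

K, T, S4

S4-tableau for the formula:
1. ~(<>[](~q -> ~p) -> [](~q -> ~p)) & <>~q, u
2. ~(<>[](~q -> ~p) -> [](~q -> ~p)), u
3. <>~q, u
4. <>[](~q -> ~p), u
5. ~[](~q -> ~p), u
6. ~q, v
7. [](~q -> ~p), w
8. ~q -> ~p, w
9. ~p, w
10. ~(~q -> ~p), x
11. ~q, x
12. p, x
Accessibility: uRu, uRv, uRw, uRx, vRv, wRw, xRx
Complete open branch: satisfiable in S4, hence also in K, T (this S4-model is also a K-model and a T-model).
S5-tableau for the formula:
1. ~(<>[](~q -> ~p) -> [](~q -> ~p)) & <>~q, u
2. ~(<>[](~q -> ~p) -> [](~q -> ~p)), u
3. <>~q, u
4. <>[](~q -> ~p), u
5. ~[](~q -> ~p), u
6. ~q, v
7. [](~q -> ~p), w
8. ~q -> ~p, u
9. ~q -> ~p, v
10. ~q -> ~p, w
11. ~p, u
12. ~p, v
13. ~p, w
14. ~(~q -> ~p), x
15. ~q, x
16. p, x
17. ~q -> ~p, x
18. ~p, x
Accessibility: uRu, uRv, uRw, uRx, vRu, vRv, vRw, vRx, wRu, wRv, wRw, wRx, xRu, xRv, xRw, xRx
Branch closes: p and ~p both at x.
Every branch closes (one shown): unsatisfiable in S5.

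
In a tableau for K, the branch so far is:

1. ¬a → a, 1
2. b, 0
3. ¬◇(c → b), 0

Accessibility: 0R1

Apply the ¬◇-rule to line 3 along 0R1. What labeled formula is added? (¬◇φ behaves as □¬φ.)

¬◇φ behaves as □¬φ: propagate the negated body to each accessible world.

¬(c → b), 1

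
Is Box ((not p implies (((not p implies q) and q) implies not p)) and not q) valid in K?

Tableau for the negation not Box ((not p implies (((not p implies q) and q) implies not p)) and not q):
1. not Box ((not p implies (((not p implies q) and q) implies not p)) and not q), u
2. not ((not p implies (((not p implies q) and q) implies not p)) and not q), v
3. q, v
Accessibility: uRv
The negation has an open branch (countermodel exists).

No, not valid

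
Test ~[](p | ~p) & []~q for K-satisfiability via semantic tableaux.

1. ~[](p | ~p) & []~q, u
2. ~[](p | ~p), u   [&-rule on 1]
3. []~q, u   [&-rule on 1]
4. ~(p | ~p), v   [~[]-rule on 2: fresh world v, uRv]
5. ~p, v   [~|-rule on 4]
6. p, v   [~|-rule on 4]
Accessibility: uRv
Branch closes: p and ~p both at v.
(One branch shown.) All branches close.

Unsatisfiable (every branch closes)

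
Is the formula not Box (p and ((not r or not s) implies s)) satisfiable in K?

Yes, satisfiable

1. not Box (p and ((not r or not s) implies s)), u
2. not (p and ((not r or not s) implies s)), v
3. not ((not r or not s) implies s), v
4. not r or not s, v
5. not s, v
Accessibility: uRv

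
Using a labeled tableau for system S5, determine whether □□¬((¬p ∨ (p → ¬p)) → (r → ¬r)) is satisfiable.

Satisfiable

1. □□¬((¬p ∨ (p → ¬p)) → (r → ¬r)), w0
2. □¬((¬p ∨ (p → ¬p)) → (r → ¬r)), w0
3. ¬((¬p ∨ (p → ¬p)) → (r → ¬r)), w0
4. ¬p ∨ (p → ¬p), w0
5. ¬(r → ¬r), w0
6. r, w0
7. p → ¬p, w0
8. ¬p, w0
Accessibility: w0Rw0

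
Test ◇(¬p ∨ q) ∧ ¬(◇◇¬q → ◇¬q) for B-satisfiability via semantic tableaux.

Satisfiable

1. ◇(¬p ∨ q) ∧ ¬(◇◇¬q → ◇¬q), w0
2. ◇(¬p ∨ q), w0   [∧-rule on 1]
3. ¬(◇◇¬q → ◇¬q), w0   [∧-rule on 1]
4. ◇◇¬q, w0   [¬→-rule on 3]
5. ¬◇¬q, w0   [¬→-rule on 3]
6. q, w0   [¬◇-rule on 5 via w0Rw0]
7. ¬p ∨ q, w1   [◇-rule on 2: fresh world w1, w0Rw1]
8. q, w1   [¬◇-rule on 5 via w0Rw1]
9. ◇¬q, w2   [◇-rule on 4: fresh world w2, w0Rw2]
10. q, w2   [¬◇-rule on 5 via w0Rw2]
11. ¬q, w3   [◇-rule on 9: fresh world w3, w2Rw3]
Accessibility: w0Rw0, w0Rw1, w0Rw2, w1Rw0, w1Rw1, w2Rw0, w2Rw2, w2Rw3, w3Rw2, w3Rw3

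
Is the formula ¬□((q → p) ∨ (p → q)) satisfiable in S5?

1. ¬□((q → p) ∨ (p → q)), 0
2. ¬((q → p) ∨ (p → q)), 1
3. ¬(q → p), 1
4. ¬(p → q), 1
5. q, 1
6. ¬p, 1
7. p, 1
8. ¬q, 1
Accessibility: 0R0, 0R1, 1R0, 1R1
Branch closes: p and ¬p both at 1.
Every branch closes; the branch above is one of them.

Unsatisfiable (every branch closes)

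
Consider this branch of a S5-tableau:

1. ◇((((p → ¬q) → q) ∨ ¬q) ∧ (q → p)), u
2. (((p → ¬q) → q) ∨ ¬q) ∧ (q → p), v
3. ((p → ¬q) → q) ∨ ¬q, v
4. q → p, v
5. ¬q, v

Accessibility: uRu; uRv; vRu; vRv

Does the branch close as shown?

No world carries both an atom and its negation.

Open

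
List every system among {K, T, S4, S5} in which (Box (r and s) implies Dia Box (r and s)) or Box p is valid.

T, S4, S5

T-tableau for the negation not ((Box (r and s) implies Dia Box (r and s)) or Box p):
1. not ((Box (r and s) implies Dia Box (r and s)) or Box p), w0
2. not (Box (r and s) implies Dia Box (r and s)), w0
3. not Box p, w0
4. Box (r and s), w0
5. not Dia Box (r and s), w0
6. r and s, w0
7. r, w0
8. s, w0
9. not Box (r and s), w0
10. not p, w1
11. r and s, w1
12. r, w1
13. s, w1
14. not Box (r and s), w1
15. not (r and s), w2
16. r and s, w2
17. r, w2
18. s, w2
19. not Box (r and s), w2
20. not s, w2
Accessibility: w0Rw0, w0Rw1, w0Rw2, w1Rw1, w2Rw2
Branch closes: s and not s both at w2.
Every branch closes (one shown): valid in T, hence also in S4, S5 (every theorem of T is a theorem of S4 and S5).
K-tableau for the negation not ((Box (r and s) implies Dia Box (r and s)) or Box p):
1. not ((Box (r and s) implies Dia Box (r and s)) or Box p), w0
2. not (Box (r and s) implies Dia Box (r and s)), w0
3. not Box p, w0
4. Box (r and s), w0
5. not Dia Box (r and s), w0
6. not p, w1
7. r and s, w1
8. r, w1
9. s, w1
10. not Box (r and s), w1
11. not (r and s), w2
12. not s, w2
Accessibility: w0Rw1, w1Rw2
Complete open branch: countermodel on a K-frame, so not valid in K.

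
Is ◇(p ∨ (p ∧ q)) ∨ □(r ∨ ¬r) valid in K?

Valid in K

Tableau for the negation ¬(◇(p ∨ (p ∧ q)) ∨ □(r ∨ ¬r)):
1. ¬(◇(p ∨ (p ∧ q)) ∨ □(r ∨ ¬r)), u
2. ¬◇(p ∨ (p ∧ q)), u   [¬∨-rule on 1]
3. ¬□(r ∨ ¬r), u   [¬∨-rule on 1]
4. ¬(r ∨ ¬r), v   [¬□-rule on 3: fresh world v, uRv]
5. ¬r, v   [¬∨-rule on 4]
6. r, v   [¬∨-rule on 4]
Accessibility: uRv
Branch closes: r and ¬r both at v.
All branches of the negation close; one closing branch shown above.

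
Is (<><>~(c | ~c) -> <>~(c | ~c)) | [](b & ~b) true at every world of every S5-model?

Tableau for the negation ~((<><>~(c | ~c) -> <>~(c | ~c)) | [](b & ~b)):
1. ~((<><>~(c | ~c) -> <>~(c | ~c)) | [](b & ~b)), 0
2. ~(<><>~(c | ~c) -> <>~(c | ~c)), 0
3. ~[](b & ~b), 0
4. <><>~(c | ~c), 0
5. ~<>~(c | ~c), 0
6. c | ~c, 0
7. ~c, 0
8. ~(b & ~b), 1
9. c | ~c, 1
10. b, 1
11. ~c, 1
12. <>~(c | ~c), 2
13. c | ~c, 2
14. ~c, 2
15. ~(c | ~c), 3
16. ~c, 3
17. c, 3
Accessibility: 0R0, 0R1, 0R2, 0R3, 1R0, 1R1, 1R2, 1R3, 2R0, 2R1, 2R2, 2R3, 3R0, 3R1, 3R2, 3R3
Branch closes: c and ~c both at 3.
Every branch of the negation's tableau closes; the branch above is one of them.

Valid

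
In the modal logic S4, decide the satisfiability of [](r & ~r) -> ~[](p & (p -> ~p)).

1. [](r & ~r) -> ~[](p & (p -> ~p)), w0
2. ~[](p & (p -> ~p)), w0   [->-rule on 1 (branches; this branch)]
3. ~(p & (p -> ~p)), w1   [~[]-rule on 2: fresh world w1, w0Rw1]
4. ~(p -> ~p), w1   [~&-rule on 3 (branches; this branch)]
5. p, w1   [~->-rule on 4]
Accessibility: w0Rw0, w0Rw1, w1Rw1

Yes, satisfiable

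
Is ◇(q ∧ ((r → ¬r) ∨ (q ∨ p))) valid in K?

Not valid

Tableau for the negation ¬◇(q ∧ ((r → ¬r) ∨ (q ∨ p))):
1. ¬◇(q ∧ ((r → ¬r) ∨ (q ∨ p))), u
The negation has an open branch (countermodel exists).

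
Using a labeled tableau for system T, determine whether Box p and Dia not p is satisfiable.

1. Box p and Dia not p, 0
2. Box p, 0   [and-rule on 1]
3. Dia not p, 0   [and-rule on 1]
4. p, 0   [Box-rule on 2 via 0R0]
5. not p, 1   [Dia-rule on 3: fresh world 1, 0R1]
6. p, 1   [Box-rule on 2 via 0R1]
Accessibility: 0R0, 0R1, 1R1
Branch closes: p and not p both at 1.
All branches of the tableau close; one closing branch shown above.

No, unsatisfiable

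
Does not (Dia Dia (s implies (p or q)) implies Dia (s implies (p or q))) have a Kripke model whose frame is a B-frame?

Yes, satisfiable

1. not (Dia Dia (s implies (p or q)) implies Dia (s implies (p or q))), w0
2. Dia Dia (s implies (p or q)), w0   [neg-implies-rule on 1]
3. not Dia (s implies (p or q)), w0   [neg-implies-rule on 1]
4. not (s implies (p or q)), w0   [neg-Dia-rule on 3 via w0Rw0]
5. s, w0   [neg-implies-rule on 4]
6. not (p or q), w0   [neg-implies-rule on 4]
7. not p, w0   [neg-or-rule on 6]
8. not q, w0   [neg-or-rule on 6]
9. Dia (s implies (p or q)), w1   [Dia-rule on 2: fresh world w1, w0Rw1]
10. not (s implies (p or q)), w1   [neg-Dia-rule on 3 via w0Rw1]
11. s, w1   [neg-implies-rule on 10]
12. not (p or q), w1   [neg-implies-rule on 10]
13. not p, w1   [neg-or-rule on 12]
14. not q, w1   [neg-or-rule on 12]
15. s implies (p or q), w2   [Dia-rule on 9: fresh world w2, w1Rw2]
16. p or q, w2   [implies-rule on 15 (branches; this branch)]
17. q, w2   [or-rule on 16 (branches; this branch)]
Accessibility: w0Rw0, w0Rw1, w1Rw0, w1Rw1, w1Rw2, w2Rw1, w2Rw2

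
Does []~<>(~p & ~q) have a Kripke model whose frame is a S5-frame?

Satisfiable (open branch found)

1. []~<>(~p & ~q), w0
2. ~<>(~p & ~q), w0
3. ~(~p & ~q), w0
4. q, w0
Accessibility: w0Rw0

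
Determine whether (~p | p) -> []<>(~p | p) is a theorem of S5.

Tableau for the negation ~((~p | p) -> []<>(~p | p)):
1. ~((~p | p) -> []<>(~p | p)), w0
2. ~p | p, w0
3. ~[]<>(~p | p), w0
4. p, w0
5. ~<>(~p | p), w1
6. ~(~p | p), w0
7. ~p, w0
Accessibility: w0Rw0, w0Rw1, w1Rw0, w1Rw1
Branch closes: p and ~p both at w0.
All branches of the negation close; one closing branch shown above.

Valid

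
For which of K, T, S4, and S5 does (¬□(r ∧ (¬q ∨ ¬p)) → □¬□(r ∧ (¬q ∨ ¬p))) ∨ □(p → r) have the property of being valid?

S4-tableau for the negation ¬((¬□(r ∧ (¬q ∨ ¬p)) → □¬□(r ∧ (¬q ∨ ¬p))) ∨ □(p → r)):
1. ¬((¬□(r ∧ (¬q ∨ ¬p)) → □¬□(r ∧ (¬q ∨ ¬p))) ∨ □(p → r)), u
2. ¬(¬□(r ∧ (¬q ∨ ¬p)) → □¬□(r ∧ (¬q ∨ ¬p))), u
3. ¬□(p → r), u
4. ¬□(r ∧ (¬q ∨ ¬p)), u
5. ¬□¬□(r ∧ (¬q ∨ ¬p)), u
6. ¬(p → r), v
7. p, v
8. ¬r, v
9. ¬(r ∧ (¬q ∨ ¬p)), w
10. ¬(¬q ∨ ¬p), w
11. q, w
12. p, w
13. □(r ∧ (¬q ∨ ¬p)), x
14. r ∧ (¬q ∨ ¬p), x
15. r, x
16. ¬q ∨ ¬p, x
17. ¬p, x
Accessibility: uRu, uRv, uRw, uRx, vRv, wRw, xRx
Complete open branch: countermodel on an S4-frame, so not valid in S4, nor in K, T (the same frame is also a K-frame and a T-frame).
S5-tableau for the negation ¬((¬□(r ∧ (¬q ∨ ¬p)) → □¬□(r ∧ (¬q ∨ ¬p))) ∨ □(p → r)):
1. ¬((¬□(r ∧ (¬q ∨ ¬p)) → □¬□(r ∧ (¬q ∨ ¬p))) ∨ □(p → r)), u
2. ¬(¬□(r ∧ (¬q ∨ ¬p)) → □¬□(r ∧ (¬q ∨ ¬p))), u
3. ¬□(p → r), u
4. ¬□(r ∧ (¬q ∨ ¬p)), u
5. ¬□¬□(r ∧ (¬q ∨ ¬p)), u
6. ¬(p → r), v
7. p, v
8. ¬r, v
9. ¬(r ∧ (¬q ∨ ¬p)), w
10. ¬(¬q ∨ ¬p), w
11. q, w
12. p, w
13. □(r ∧ (¬q ∨ ¬p)), x
14. r ∧ (¬q ∨ ¬p), u
15. r, u
16. ¬q ∨ ¬p, u
17. r ∧ (¬q ∨ ¬p), v
18. r, v
19. ¬q ∨ ¬p, v
Accessibility: uRu, uRv, uRw, uRx, vRu, vRv, vRw, vRx, wRu, wRv, wRw, wRx, xRu, xRv, xRw, xRx
Branch closes: r and ¬r both at v.
Every branch closes (one shown): valid in S5.

S5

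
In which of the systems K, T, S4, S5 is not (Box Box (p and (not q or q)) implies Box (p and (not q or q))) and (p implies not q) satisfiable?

K

K-tableau for the formula:
1. not (Box Box (p and (not q or q)) implies Box (p and (not q or q))) and (p implies not q), 0
2. not (Box Box (p and (not q or q)) implies Box (p and (not q or q))), 0
3. p implies not q, 0
4. Box Box (p and (not q or q)), 0
5. not Box (p and (not q or q)), 0
6. not q, 0
7. not (p and (not q or q)), 1
8. Box (p and (not q or q)), 1
9. not p, 1
Accessibility: 0R1
Complete open branch: satisfiable in K.
T-tableau for the formula:
1. not (Box Box (p and (not q or q)) implies Box (p and (not q or q))) and (p implies not q), 0
2. not (Box Box (p and (not q or q)) implies Box (p and (not q or q))), 0
3. p implies not q, 0
4. Box Box (p and (not q or q)), 0
5. not Box (p and (not q or q)), 0
6. Box (p and (not q or q)), 0
7. p and (not q or q), 0
8. p, 0
9. not q or q, 0
10. not q, 0
11. not (p and (not q or q)), 1
12. Box (p and (not q or q)), 1
13. p and (not q or q), 1
14. p, 1
15. not q or q, 1
16. not (not q or q), 1
17. q, 1
18. not q, 1
Accessibility: 0R0, 0R1, 1R1
Branch closes: q and not q both at 1.
Every branch closes (one shown): unsatisfiable in T, hence also in S4, S5 (every S4/S5-frame is a T-frame).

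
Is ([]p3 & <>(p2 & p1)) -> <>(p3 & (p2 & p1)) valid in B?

Tableau for the negation ~(([]p3 & <>(p2 & p1)) -> <>(p3 & (p2 & p1))):
1. ~(([]p3 & <>(p2 & p1)) -> <>(p3 & (p2 & p1))), w0
2. []p3 & <>(p2 & p1), w0   [~->-rule on 1]
3. ~<>(p3 & (p2 & p1)), w0   [~->-rule on 1]
4. []p3, w0   [&-rule on 2]
5. <>(p2 & p1), w0   [&-rule on 2]
6. ~(p3 & (p2 & p1)), w0   [~<>-rule on 3 via w0Rw0]
7. p3, w0   [[]-rule on 4 via w0Rw0]
8. ~(p2 & p1), w0   [~&-rule on 6 (branches; this branch)]
9. ~p1, w0   [~&-rule on 8 (branches; this branch)]
10. p2 & p1, w1   [<>-rule on 5: fresh world w1, w0Rw1]
11. p2, w1   [&-rule on 10]
12. p1, w1   [&-rule on 10]
13. ~(p3 & (p2 & p1)), w1   [~<>-rule on 3 via w0Rw1]
14. p3, w1   [[]-rule on 4 via w0Rw1]
15. ~(p2 & p1), w1   [~&-rule on 13 (branches; this branch)]
16. ~p1, w1   [~&-rule on 15 (branches; this branch)]
Accessibility: w0Rw0, w0Rw1, w1Rw0, w1Rw1
Branch closes: p1 and ~p1 both at w1.
Every branch of the negation's tableau closes; the branch above is one of them.

Yes, valid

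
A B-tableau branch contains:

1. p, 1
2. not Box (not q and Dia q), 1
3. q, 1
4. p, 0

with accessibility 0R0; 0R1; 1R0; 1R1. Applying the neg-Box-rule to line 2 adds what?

a fresh world 2 with 1R2, and not (not q and Dia q) at 2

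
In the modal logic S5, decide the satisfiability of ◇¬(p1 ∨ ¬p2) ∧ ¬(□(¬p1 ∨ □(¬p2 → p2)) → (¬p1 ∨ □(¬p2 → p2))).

1. ◇¬(p1 ∨ ¬p2) ∧ ¬(□(¬p1 ∨ □(¬p2 → p2)) → (¬p1 ∨ □(¬p2 → p2))), w0
2. ◇¬(p1 ∨ ¬p2), w0
3. ¬(□(¬p1 ∨ □(¬p2 → p2)) → (¬p1 ∨ □(¬p2 → p2))), w0
4. □(¬p1 ∨ □(¬p2 → p2)), w0
5. ¬(¬p1 ∨ □(¬p2 → p2)), w0
6. p1, w0
7. ¬□(¬p2 → p2), w0
8. ¬p1 ∨ □(¬p2 → p2), w0
9. □(¬p2 → p2), w0
10. ¬p2 → p2, w0
11. p2, w0
12. ¬(p1 ∨ ¬p2), w1
13. ¬p1, w1
14. p2, w1
15. ¬p1 ∨ □(¬p2 → p2), w1
16. ¬p2 → p2, w1
17. □(¬p2 → p2), w1
18. ¬(¬p2 → p2), w2
19. ¬p2, w2
20. ¬p1 ∨ □(¬p2 → p2), w2
21. ¬p2 → p2, w2
22. □(¬p2 → p2), w2
23. p2, w2
Accessibility: w0Rw0, w0Rw1, w0Rw2, w1Rw0, w1Rw1, w1Rw2, w2Rw0, w2Rw1, w2Rw2
Branch closes: p2 and ¬p2 both at w2.
All branches of the tableau close; one closing branch shown above.

No, unsatisfiable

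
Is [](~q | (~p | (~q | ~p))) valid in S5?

Tableau for the negation ~[](~q | (~p | (~q | ~p))):
1. ~[](~q | (~p | (~q | ~p))), u
2. ~(~q | (~p | (~q | ~p))), v
3. q, v
4. ~(~p | (~q | ~p)), v
5. p, v
6. ~(~q | ~p), v
Accessibility: uRu, uRv, vRu, vRv
The negation has an open branch (countermodel exists).

Not valid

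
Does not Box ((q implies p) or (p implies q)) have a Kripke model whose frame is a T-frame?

No, unsatisfiable

1. not Box ((q implies p) or (p implies q)), 0
2. not ((q implies p) or (p implies q)), 1
3. not (q implies p), 1
4. not (p implies q), 1
5. q, 1
6. not p, 1
7. p, 1
8. not q, 1
Accessibility: 0R0, 0R1, 1R1
Branch closes: p and not p both at 1.
(One branch shown.) All branches close.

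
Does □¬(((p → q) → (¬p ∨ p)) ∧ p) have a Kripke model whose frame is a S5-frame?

Satisfiable

1. □¬(((p → q) → (¬p ∨ p)) ∧ p), 0
2. ¬(((p → q) → (¬p ∨ p)) ∧ p), 0   [□-rule on 1 via 0R0]
3. ¬p, 0   [¬∧-rule on 2 (branches; this branch)]
Accessibility: 0R0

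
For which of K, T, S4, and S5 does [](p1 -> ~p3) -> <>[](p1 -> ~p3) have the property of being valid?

T-tableau for the negation ~([](p1 -> ~p3) -> <>[](p1 -> ~p3)):
1. ~([](p1 -> ~p3) -> <>[](p1 -> ~p3)), 0
2. [](p1 -> ~p3), 0   [~->-rule on 1]
3. ~<>[](p1 -> ~p3), 0   [~->-rule on 1]
4. p1 -> ~p3, 0   [[]-rule on 2 via 0R0]
5. ~[](p1 -> ~p3), 0   [~<>-rule on 3 via 0R0]
6. ~p3, 0   [->-rule on 4 (branches; this branch)]
7. ~(p1 -> ~p3), 1   [~[]-rule on 5: fresh world 1, 0R1]
8. p1, 1   [~->-rule on 7]
9. p3, 1   [~->-rule on 7]
10. p1 -> ~p3, 1   [[]-rule on 2 via 0R1]
11. ~[](p1 -> ~p3), 1   [~<>-rule on 3 via 0R1]
12. ~p3, 1   [->-rule on 10 (branches; this branch)]
Accessibility: 0R0, 0R1, 1R1
Branch closes: p3 and ~p3 both at 1.
Every branch closes (one shown): valid in T, hence also in S4, S5 (every theorem of T is a theorem of S4 and S5).
K-tableau for the negation ~([](p1 -> ~p3) -> <>[](p1 -> ~p3)):
1. ~([](p1 -> ~p3) -> <>[](p1 -> ~p3)), 0
2. [](p1 -> ~p3), 0   [~->-rule on 1]
3. ~<>[](p1 -> ~p3), 0   [~->-rule on 1]
Complete open branch: countermodel on a K-frame, so not valid in K.

T, S4, S5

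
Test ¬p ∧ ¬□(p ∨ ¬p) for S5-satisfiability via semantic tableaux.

1. ¬p ∧ ¬□(p ∨ ¬p), u
2. ¬p, u
3. ¬□(p ∨ ¬p), u
4. ¬(p ∨ ¬p), v
5. ¬p, v
6. p, v
Accessibility: uRu, uRv, vRu, vRv
Branch closes: p and ¬p both at v.
(One branch shown.) All branches close.

Unsatisfiable (every branch closes)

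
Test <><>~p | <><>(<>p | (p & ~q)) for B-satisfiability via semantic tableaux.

1. <><>~p | <><>(<>p | (p & ~q)), w0
2. <><>(<>p | (p & ~q)), w0   [|-rule on 1 (branches; this branch)]
3. <>(<>p | (p & ~q)), w1   [<>-rule on 2: fresh world w1, w0Rw1]
4. <>p | (p & ~q), w2   [<>-rule on 3: fresh world w2, w1Rw2]
5. p & ~q, w2   [|-rule on 4 (branches; this branch)]
6. p, w2   [&-rule on 5]
7. ~q, w2   [&-rule on 5]
Accessibility: w0Rw0, w0Rw1, w1Rw0, w1Rw1, w1Rw2, w2Rw1, w2Rw2

Satisfiable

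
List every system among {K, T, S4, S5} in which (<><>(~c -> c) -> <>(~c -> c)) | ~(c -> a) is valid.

S4, S5

T-tableau for the negation ~((<><>(~c -> c) -> <>(~c -> c)) | ~(c -> a)):
1. ~((<><>(~c -> c) -> <>(~c -> c)) | ~(c -> a)), w0
2. ~(<><>(~c -> c) -> <>(~c -> c)), w0
3. c -> a, w0
4. <><>(~c -> c), w0
5. ~<>(~c -> c), w0
6. ~(~c -> c), w0
7. ~c, w0
8. a, w0
9. <>(~c -> c), w1
10. ~(~c -> c), w1
11. ~c, w1
12. ~c -> c, w2
13. c, w2
Accessibility: w0Rw0, w0Rw1, w1Rw1, w1Rw2, w2Rw2
Complete open branch: countermodel on a T-frame, so not valid in T, nor in K (the same frame is also a K-frame).
S4-tableau for the negation ~((<><>(~c -> c) -> <>(~c -> c)) | ~(c -> a)):
1. ~((<><>(~c -> c) -> <>(~c -> c)) | ~(c -> a)), w0
2. ~(<><>(~c -> c) -> <>(~c -> c)), w0
3. c -> a, w0
4. <><>(~c -> c), w0
5. ~<>(~c -> c), w0
6. ~(~c -> c), w0
7. ~c, w0
8. a, w0
9. <>(~c -> c), w1
10. ~(~c -> c), w1
11. ~c, w1
12. ~c -> c, w2
13. ~(~c -> c), w2
14. ~c, w2
15. c, w2
Accessibility: w0Rw0, w0Rw1, w0Rw2, w1Rw1, w1Rw2, w2Rw2
Branch closes: c and ~c both at w2.
Every branch closes (one shown): valid in S4, hence also in S5 (every theorem of S4 is a theorem of S5).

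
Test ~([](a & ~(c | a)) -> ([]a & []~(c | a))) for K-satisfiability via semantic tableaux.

No, unsatisfiable

1. ~([](a & ~(c | a)) -> ([]a & []~(c | a))), u
2. [](a & ~(c | a)), u   [~->-rule on 1]
3. ~([]a & []~(c | a)), u   [~->-rule on 1]
4. ~[]~(c | a), u   [~&-rule on 3 (branches; this branch)]
5. c | a, v   [~[]-rule on 4: fresh world v, uRv]
6. a & ~(c | a), v   [[]-rule on 2 via uRv]
7. a, v   [&-rule on 6]
8. ~(c | a), v   [&-rule on 6]
9. ~c, v   [~|-rule on 8]
10. ~a, v   [~|-rule on 8]
Accessibility: uRv
Branch closes: a and ~a both at v.
(One branch shown.) All branches close.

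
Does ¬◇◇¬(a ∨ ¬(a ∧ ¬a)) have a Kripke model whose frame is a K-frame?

Satisfiable

1. ¬◇◇¬(a ∨ ¬(a ∧ ¬a)), 0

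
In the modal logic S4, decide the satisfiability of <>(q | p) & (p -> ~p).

1. <>(q | p) & (p -> ~p), 0
2. <>(q | p), 0   [&-rule on 1]
3. p -> ~p, 0   [&-rule on 1]
4. ~p, 0   [->-rule on 3 (branches; this branch)]
5. q | p, 1   [<>-rule on 2: fresh world 1, 0R1]
6. p, 1   [|-rule on 5 (branches; this branch)]
Accessibility: 0R0, 0R1, 1R1

Satisfiable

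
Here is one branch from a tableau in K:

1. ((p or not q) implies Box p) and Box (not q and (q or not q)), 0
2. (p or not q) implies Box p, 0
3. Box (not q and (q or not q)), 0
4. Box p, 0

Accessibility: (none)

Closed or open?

Open

No atom appears with both signs at the same world.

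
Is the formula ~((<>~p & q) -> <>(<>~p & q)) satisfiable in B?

No, unsatisfiable

1. ~((<>~p & q) -> <>(<>~p & q)), w0
2. <>~p & q, w0
3. ~<>(<>~p & q), w0
4. <>~p, w0
5. q, w0
6. ~(<>~p & q), w0
7. ~<>~p, w0
8. p, w0
9. ~p, w1
10. ~(<>~p & q), w1
11. p, w1
Accessibility: w0Rw0, w0Rw1, w1Rw0, w1Rw1
Branch closes: p and ~p both at w1.
(One branch shown.) All branches close.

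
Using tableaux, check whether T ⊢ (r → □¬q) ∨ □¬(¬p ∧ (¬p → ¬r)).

Tableau for the negation ¬((r → □¬q) ∨ □¬(¬p ∧ (¬p → ¬r))):
1. ¬((r → □¬q) ∨ □¬(¬p ∧ (¬p → ¬r))), 0
2. ¬(r → □¬q), 0
3. ¬□¬(¬p ∧ (¬p → ¬r)), 0
4. r, 0
5. ¬□¬q, 0
6. ¬p ∧ (¬p → ¬r), 1
7. ¬p, 1
8. ¬p → ¬r, 1
9. ¬r, 1
10. q, 2
Accessibility: 0R0, 0R1, 0R2, 1R1, 2R2
The negation has an open branch (countermodel exists).

Invalid (countermodel exists)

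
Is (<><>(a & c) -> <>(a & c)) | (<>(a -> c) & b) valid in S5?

Tableau for the negation ~((<><>(a & c) -> <>(a & c)) | (<>(a -> c) & b)):
1. ~((<><>(a & c) -> <>(a & c)) | (<>(a -> c) & b)), 0
2. ~(<><>(a & c) -> <>(a & c)), 0
3. ~(<>(a -> c) & b), 0
4. <><>(a & c), 0
5. ~<>(a & c), 0
6. ~(a & c), 0
7. ~<>(a -> c), 0
8. ~(a -> c), 0
9. a, 0
10. ~c, 0
11. <>(a & c), 1
12. ~(a & c), 1
13. ~(a -> c), 1
14. a, 1
15. ~c, 1
16. a & c, 2
17. a, 2
18. c, 2
19. ~(a & c), 2
20. ~(a -> c), 2
21. ~c, 2
Accessibility: 0R0, 0R1, 0R2, 1R0, 1R1, 1R2, 2R0, 2R1, 2R2
Branch closes: c and ~c both at 2.
Every branch of the negation's tableau closes; the branch above is one of them.

Valid in S5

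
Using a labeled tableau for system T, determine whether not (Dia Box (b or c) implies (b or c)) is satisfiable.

Yes, satisfiable

1. not (Dia Box (b or c) implies (b or c)), 0
2. Dia Box (b or c), 0   [neg-implies-rule on 1]
3. not (b or c), 0   [neg-implies-rule on 1]
4. not b, 0   [neg-or-rule on 3]
5. not c, 0   [neg-or-rule on 3]
6. Box (b or c), 1   [Dia-rule on 2: fresh world 1, 0R1]
7. b or c, 1   [Box-rule on 6 via 1R1]
8. c, 1   [or-rule on 7 (branches; this branch)]
Accessibility: 0R0, 0R1, 1R1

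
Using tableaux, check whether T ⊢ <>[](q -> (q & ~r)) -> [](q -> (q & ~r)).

Tableau for the negation ~(<>[](q -> (q & ~r)) -> [](q -> (q & ~r))):
1. ~(<>[](q -> (q & ~r)) -> [](q -> (q & ~r))), w0
2. <>[](q -> (q & ~r)), w0
3. ~[](q -> (q & ~r)), w0
4. [](q -> (q & ~r)), w1
5. q -> (q & ~r), w1
6. q & ~r, w1
7. q, w1
8. ~r, w1
9. ~(q -> (q & ~r)), w2
10. q, w2
11. ~(q & ~r), w2
12. r, w2
Accessibility: w0Rw0, w0Rw1, w0Rw2, w1Rw1, w2Rw2
The negation has an open branch (countermodel exists).

No, not valid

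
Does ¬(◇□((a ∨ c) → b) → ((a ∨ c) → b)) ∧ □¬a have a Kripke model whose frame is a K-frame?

Satisfiable

1. ¬(◇□((a ∨ c) → b) → ((a ∨ c) → b)) ∧ □¬a, u
2. ¬(◇□((a ∨ c) → b) → ((a ∨ c) → b)), u
3. □¬a, u
4. ◇□((a ∨ c) → b), u
5. ¬((a ∨ c) → b), u
6. a ∨ c, u
7. ¬b, u
8. c, u
9. □((a ∨ c) → b), v
10. ¬a, v
Accessibility: uRv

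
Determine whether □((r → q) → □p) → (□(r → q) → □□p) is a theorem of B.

Tableau for the negation ¬(□((r → q) → □p) → (□(r → q) → □□p)):
1. ¬(□((r → q) → □p) → (□(r → q) → □□p)), u
2. □((r → q) → □p), u
3. ¬(□(r → q) → □□p), u
4. □(r → q), u
5. ¬□□p, u
6. (r → q) → □p, u
7. r → q, u
8. □p, u
9. p, u
10. q, u
11. ¬□p, v
12. (r → q) → □p, v
13. r → q, v
14. p, v
15. □p, v
16. q, v
17. ¬p, w
18. p, w
Accessibility: uRu, uRv, vRu, vRv, vRw, wRv, wRw
Branch closes: p and ¬p both at w.
Every branch of the negation's tableau closes; the branch above is one of them.

Valid in B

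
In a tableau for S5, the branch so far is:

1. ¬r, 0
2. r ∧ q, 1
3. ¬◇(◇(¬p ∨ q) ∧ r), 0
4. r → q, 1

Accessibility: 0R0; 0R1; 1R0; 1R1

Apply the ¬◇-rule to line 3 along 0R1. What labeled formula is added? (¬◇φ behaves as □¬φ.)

¬◇φ behaves as □¬φ: propagate the negated body to each accessible world.

¬(◇(¬p ∨ q) ∧ r), 1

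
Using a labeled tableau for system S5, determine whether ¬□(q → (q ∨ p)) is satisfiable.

Unsatisfiable

1. ¬□(q → (q ∨ p)), u
2. ¬(q → (q ∨ p)), v
3. q, v
4. ¬(q ∨ p), v
5. ¬q, v
6. ¬p, v
Accessibility: uRu, uRv, vRu, vRv
Branch closes: q and ¬q both at v.
All branches of the tableau close; one closing branch shown above.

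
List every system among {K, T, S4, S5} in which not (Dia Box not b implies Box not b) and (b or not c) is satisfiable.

K, T, S4

S4-tableau for the formula:
1. not (Dia Box not b implies Box not b) and (b or not c), u
2. not (Dia Box not b implies Box not b), u   [and-rule on 1]
3. b or not c, u   [and-rule on 1]
4. Dia Box not b, u   [neg-implies-rule on 2]
5. not Box not b, u   [neg-implies-rule on 2]
6. not c, u   [or-rule on 3 (branches; this branch)]
7. Box not b, v   [Dia-rule on 4: fresh world v, uRv]
8. not b, v   [Box-rule on 7 via vRv]
9. b, w   [neg-Box-rule on 5: fresh world w, uRw]
Accessibility: uRu, uRv, uRw, vRv, wRw
Complete open branch: satisfiable in S4, hence also in K, T (this S4-model is also a K-model and a T-model).
S5-tableau for the formula:
1. not (Dia Box not b implies Box not b) and (b or not c), u
2. not (Dia Box not b implies Box not b), u   [and-rule on 1]
3. b or not c, u   [and-rule on 1]
4. Dia Box not b, u   [neg-implies-rule on 2]
5. not Box not b, u   [neg-implies-rule on 2]
6. not c, u   [or-rule on 3 (branches; this branch)]
7. Box not b, v   [Dia-rule on 4: fresh world v, uRv]
8. not b, u   [Box-rule on 7 via vRu]
9. not b, v   [Box-rule on 7 via vRv]
10. b, w   [neg-Box-rule on 5: fresh world w, uRw]
11. not b, w   [Box-rule on 7 via vRw]
Accessibility: uRu, uRv, uRw, vRu, vRv, vRw, wRu, wRv, wRw
Branch closes: b and not b both at w.
Every branch closes (one shown): unsatisfiable in S5.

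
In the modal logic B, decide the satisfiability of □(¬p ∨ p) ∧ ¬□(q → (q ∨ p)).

Unsatisfiable (every branch closes)

1. □(¬p ∨ p) ∧ ¬□(q → (q ∨ p)), 0
2. □(¬p ∨ p), 0
3. ¬□(q → (q ∨ p)), 0
4. ¬p ∨ p, 0
5. p, 0
6. ¬(q → (q ∨ p)), 1
7. q, 1
8. ¬(q ∨ p), 1
9. ¬q, 1
10. ¬p, 1
Accessibility: 0R0, 0R1, 1R0, 1R1
Branch closes: q and ¬q both at 1.
Every branch closes; the branch above is one of them.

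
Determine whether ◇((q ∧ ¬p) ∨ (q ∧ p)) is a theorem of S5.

Invalid (countermodel exists)

Tableau for the negation ¬◇((q ∧ ¬p) ∨ (q ∧ p)):
1. ¬◇((q ∧ ¬p) ∨ (q ∧ p)), u
2. ¬((q ∧ ¬p) ∨ (q ∧ p)), u   [¬◇-rule on 1 via uRu]
3. ¬(q ∧ ¬p), u   [¬∨-rule on 2]
4. ¬(q ∧ p), u   [¬∨-rule on 2]
5. p, u   [¬∧-rule on 3 (branches; this branch)]
6. ¬q, u   [¬∧-rule on 4 (branches; this branch)]
Accessibility: uRu
The negation has an open branch (countermodel exists).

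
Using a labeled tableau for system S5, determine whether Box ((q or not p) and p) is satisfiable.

1. Box ((q or not p) and p), w0
2. (q or not p) and p, w0   [Box-rule on 1 via w0Rw0]
3. q or not p, w0   [and-rule on 2]
4. p, w0   [and-rule on 2]
5. q, w0   [or-rule on 3 (branches; this branch)]
Accessibility: w0Rw0

Satisfiable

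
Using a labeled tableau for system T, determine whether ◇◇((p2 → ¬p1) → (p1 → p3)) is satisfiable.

Yes, satisfiable

1. ◇◇((p2 → ¬p1) → (p1 → p3)), w0
2. ◇((p2 → ¬p1) → (p1 → p3)), w1
3. (p2 → ¬p1) → (p1 → p3), w2
4. p1 → p3, w2
5. p3, w2
Accessibility: w0Rw0, w0Rw1, w1Rw1, w1Rw2, w2Rw2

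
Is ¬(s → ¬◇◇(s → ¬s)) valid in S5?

No, not valid

Tableau for the negation s → ¬◇◇(s → ¬s):
1. s → ¬◇◇(s → ¬s), 0
2. ¬◇◇(s → ¬s), 0   [→-rule on 1 (branches; this branch)]
3. ¬◇(s → ¬s), 0   [¬◇-rule on 2 via 0R0]
4. ¬(s → ¬s), 0   [¬◇-rule on 3 via 0R0]
5. s, 0   [¬→-rule on 4]
Accessibility: 0R0
The negation has an open branch (countermodel exists).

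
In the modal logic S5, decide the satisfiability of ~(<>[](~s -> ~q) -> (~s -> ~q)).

No, unsatisfiable

1. ~(<>[](~s -> ~q) -> (~s -> ~q)), w0
2. <>[](~s -> ~q), w0
3. ~(~s -> ~q), w0
4. ~s, w0
5. q, w0
6. [](~s -> ~q), w1
7. ~s -> ~q, w0
8. ~s -> ~q, w1
9. ~q, w0
Accessibility: w0Rw0, w0Rw1, w1Rw0, w1Rw1
Branch closes: q and ~q both at w0.
All branches of the tableau close; one closing branch shown above.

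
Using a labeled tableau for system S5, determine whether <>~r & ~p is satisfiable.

Satisfiable (open branch found)

1. <>~r & ~p, u
2. <>~r, u
3. ~p, u
4. ~r, v
Accessibility: uRu, uRv, vRu, vRv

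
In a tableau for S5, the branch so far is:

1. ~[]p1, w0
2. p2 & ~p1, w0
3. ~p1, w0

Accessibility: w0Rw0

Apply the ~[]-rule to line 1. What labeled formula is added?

a fresh world w1 with w0Rw1, and ~p1 at w1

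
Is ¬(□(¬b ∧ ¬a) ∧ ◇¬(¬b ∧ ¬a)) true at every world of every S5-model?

Tableau for the negation □(¬b ∧ ¬a) ∧ ◇¬(¬b ∧ ¬a):
1. □(¬b ∧ ¬a) ∧ ◇¬(¬b ∧ ¬a), w0
2. □(¬b ∧ ¬a), w0
3. ◇¬(¬b ∧ ¬a), w0
4. ¬b ∧ ¬a, w0
5. ¬b, w0
6. ¬a, w0
7. ¬(¬b ∧ ¬a), w1
8. ¬b ∧ ¬a, w1
9. ¬b, w1
10. ¬a, w1
11. a, w1
Accessibility: w0Rw0, w0Rw1, w1Rw0, w1Rw1
Branch closes: a and ¬a both at w1.
Every branch of the negation's tableau closes; the branch above is one of them.

Valid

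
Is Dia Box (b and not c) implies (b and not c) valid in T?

Invalid (countermodel exists)

Tableau for the negation not (Dia Box (b and not c) implies (b and not c)):
1. not (Dia Box (b and not c) implies (b and not c)), u
2. Dia Box (b and not c), u
3. not (b and not c), u
4. c, u
5. Box (b and not c), v
6. b and not c, v
7. b, v
8. not c, v
Accessibility: uRu, uRv, vRv
The negation has an open branch (countermodel exists).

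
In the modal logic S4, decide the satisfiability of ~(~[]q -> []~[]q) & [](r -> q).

1. ~(~[]q -> []~[]q) & [](r -> q), 0
2. ~(~[]q -> []~[]q), 0   [&-rule on 1]
3. [](r -> q), 0   [&-rule on 1]
4. ~[]q, 0   [~->-rule on 2]
5. ~[]~[]q, 0   [~->-rule on 2]
6. r -> q, 0   [[]-rule on 3 via 0R0]
7. q, 0   [->-rule on 6 (branches; this branch)]
8. ~q, 1   [~[]-rule on 4: fresh world 1, 0R1]
9. r -> q, 1   [[]-rule on 3 via 0R1]
10. ~r, 1   [->-rule on 9 (branches; this branch)]
11. []q, 2   [~[]-rule on 5: fresh world 2, 0R2]
12. r -> q, 2   [[]-rule on 3 via 0R2]
13. q, 2   [[]-rule on 11 via 2R2]
Accessibility: 0R0, 0R1, 0R2, 1R1, 2R2

Satisfiable (open branch found)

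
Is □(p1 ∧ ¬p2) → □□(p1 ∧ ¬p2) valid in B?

Tableau for the negation ¬(□(p1 ∧ ¬p2) → □□(p1 ∧ ¬p2)):
1. ¬(□(p1 ∧ ¬p2) → □□(p1 ∧ ¬p2)), w0
2. □(p1 ∧ ¬p2), w0   [¬→-rule on 1]
3. ¬□□(p1 ∧ ¬p2), w0   [¬→-rule on 1]
4. p1 ∧ ¬p2, w0   [□-rule on 2 via w0Rw0]
5. p1, w0   [∧-rule on 4]
6. ¬p2, w0   [∧-rule on 4]
7. ¬□(p1 ∧ ¬p2), w1   [¬□-rule on 3: fresh world w1, w0Rw1]
8. p1 ∧ ¬p2, w1   [□-rule on 2 via w0Rw1]
9. p1, w1   [∧-rule on 8]
10. ¬p2, w1   [∧-rule on 8]
11. ¬(p1 ∧ ¬p2), w2   [¬□-rule on 7: fresh world w2, w1Rw2]
12. p2, w2   [¬∧-rule on 11 (branches; this branch)]
Accessibility: w0Rw0, w0Rw1, w1Rw0, w1Rw1, w1Rw2, w2Rw1, w2Rw2
The negation has an open branch (countermodel exists).

Invalid (countermodel exists)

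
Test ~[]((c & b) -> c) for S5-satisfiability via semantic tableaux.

1. ~[]((c & b) -> c), w0
2. ~((c & b) -> c), w1   [~[]-rule on 1: fresh world w1, w0Rw1]
3. c & b, w1   [~->-rule on 2]
4. ~c, w1   [~->-rule on 2]
5. c, w1   [&-rule on 3]
6. b, w1   [&-rule on 3]
Accessibility: w0Rw0, w0Rw1, w1Rw0, w1Rw1
Branch closes: c and ~c both at w1.
Every branch closes; the branch above is one of them.

No, unsatisfiable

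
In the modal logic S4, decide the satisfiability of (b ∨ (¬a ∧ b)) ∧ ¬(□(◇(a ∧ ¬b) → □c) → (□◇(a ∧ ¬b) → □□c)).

1. (b ∨ (¬a ∧ b)) ∧ ¬(□(◇(a ∧ ¬b) → □c) → (□◇(a ∧ ¬b) → □□c)), w0
2. b ∨ (¬a ∧ b), w0   [∧-rule on 1]
3. ¬(□(◇(a ∧ ¬b) → □c) → (□◇(a ∧ ¬b) → □□c)), w0   [∧-rule on 1]
4. □(◇(a ∧ ¬b) → □c), w0   [¬→-rule on 3]
5. ¬(□◇(a ∧ ¬b) → □□c), w0   [¬→-rule on 3]
6. □◇(a ∧ ¬b), w0   [¬→-rule on 5]
7. ¬□□c, w0   [¬→-rule on 5]
8. ◇(a ∧ ¬b) → □c, w0   [□-rule on 4 via w0Rw0]
9. ◇(a ∧ ¬b), w0   [□-rule on 6 via w0Rw0]
10. ¬a ∧ b, w0   [∨-rule on 2 (branches; this branch)]
11. ¬a, w0   [∧-rule on 10]
12. b, w0   [∧-rule on 10]
13. □c, w0   [→-rule on 8 (branches; this branch)]
14. c, w0   [□-rule on 13 via w0Rw0]
15. ¬□c, w1   [¬□-rule on 7: fresh world w1, w0Rw1]
16. ◇(a ∧ ¬b) → □c, w1   [□-rule on 4 via w0Rw1]
17. ◇(a ∧ ¬b), w1   [□-rule on 6 via w0Rw1]
18. c, w1   [□-rule on 13 via w0Rw1]
19. ¬◇(a ∧ ¬b), w1   [→-rule on 16 (branches; this branch)]
20. ¬(a ∧ ¬b), w1   [¬◇-rule on 19 via w1Rw1]
21. b, w1   [¬∧-rule on 20 (branches; this branch)]
22. a ∧ ¬b, w2   [◇-rule on 9: fresh world w2, w0Rw2]
23. a, w2   [∧-rule on 22]
24. ¬b, w2   [∧-rule on 22]
25. ◇(a ∧ ¬b) → □c, w2   [□-rule on 4 via w0Rw2]
26. ◇(a ∧ ¬b), w2   [□-rule on 6 via w0Rw2]
27. c, w2   [□-rule on 13 via w0Rw2]
28. □c, w2   [→-rule on 25 (branches; this branch)]
29. ¬c, w3   [¬□-rule on 15: fresh world w3, w1Rw3]
30. ◇(a ∧ ¬b) → □c, w3   [□-rule on 4 via w0Rw3]
31. ◇(a ∧ ¬b), w3   [□-rule on 6 via w0Rw3]
32. c, w3   [□-rule on 13 via w0Rw3]
Accessibility: w0Rw0, w0Rw1, w0Rw2, w0Rw3, w1Rw1, w1Rw3, w2Rw2, w3Rw3
Branch closes: c and ¬c both at w3.
All branches of the tableau close; one closing branch shown above.

Unsatisfiable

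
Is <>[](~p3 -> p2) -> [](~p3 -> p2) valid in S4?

Tableau for the negation ~(<>[](~p3 -> p2) -> [](~p3 -> p2)):
1. ~(<>[](~p3 -> p2) -> [](~p3 -> p2)), 0
2. <>[](~p3 -> p2), 0
3. ~[](~p3 -> p2), 0
4. [](~p3 -> p2), 1
5. ~p3 -> p2, 1
6. p2, 1
7. ~(~p3 -> p2), 2
8. ~p3, 2
9. ~p2, 2
Accessibility: 0R0, 0R1, 0R2, 1R1, 2R2
The negation has an open branch (countermodel exists).

No, not valid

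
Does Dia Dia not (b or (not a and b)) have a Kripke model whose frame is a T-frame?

1. Dia Dia not (b or (not a and b)), w0
2. Dia not (b or (not a and b)), w1
3. not (b or (not a and b)), w2
4. not b, w2
5. not (not a and b), w2
Accessibility: w0Rw0, w0Rw1, w1Rw1, w1Rw2, w2Rw2

Satisfiable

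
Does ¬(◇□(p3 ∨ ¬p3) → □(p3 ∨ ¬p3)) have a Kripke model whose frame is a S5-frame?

No, unsatisfiable

1. ¬(◇□(p3 ∨ ¬p3) → □(p3 ∨ ¬p3)), 0
2. ◇□(p3 ∨ ¬p3), 0   [¬→-rule on 1]
3. ¬□(p3 ∨ ¬p3), 0   [¬→-rule on 1]
4. □(p3 ∨ ¬p3), 1   [◇-rule on 2: fresh world 1, 0R1]
5. p3 ∨ ¬p3, 0   [□-rule on 4 via 1R0]
6. p3 ∨ ¬p3, 1   [□-rule on 4 via 1R1]
7. ¬p3, 0   [∨-rule on 5 (branches; this branch)]
8. ¬p3, 1   [∨-rule on 6 (branches; this branch)]
9. ¬(p3 ∨ ¬p3), 2   [¬□-rule on 3: fresh world 2, 0R2]
10. ¬p3, 2   [¬∨-rule on 9]
11. p3, 2   [¬∨-rule on 9]
Accessibility: 0R0, 0R1, 0R2, 1R0, 1R1, 1R2, 2R0, 2R1, 2R2
Branch closes: p3 and ¬p3 both at 2.
All branches of the tableau close; one closing branch shown above.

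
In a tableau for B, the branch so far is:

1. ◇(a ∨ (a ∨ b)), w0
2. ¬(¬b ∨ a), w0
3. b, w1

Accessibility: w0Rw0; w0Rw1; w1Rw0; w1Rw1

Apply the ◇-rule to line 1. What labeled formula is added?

a fresh world w2 with w0Rw2, and a ∨ (a ∨ b) at w2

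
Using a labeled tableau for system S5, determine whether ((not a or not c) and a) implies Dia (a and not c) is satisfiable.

1. ((not a or not c) and a) implies Dia (a and not c), 0
2. Dia (a and not c), 0
3. a and not c, 1
4. a, 1
5. not c, 1
Accessibility: 0R0, 0R1, 1R0, 1R1

Satisfiable (open branch found)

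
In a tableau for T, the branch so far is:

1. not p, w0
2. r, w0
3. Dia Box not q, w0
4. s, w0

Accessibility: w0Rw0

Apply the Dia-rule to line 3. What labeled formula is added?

a fresh world w1 with w0Rw1, and Box not q at w1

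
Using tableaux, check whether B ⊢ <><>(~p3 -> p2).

Tableau for the negation ~<><>(~p3 -> p2):
1. ~<><>(~p3 -> p2), u
2. ~<>(~p3 -> p2), u
3. ~(~p3 -> p2), u
4. ~p3, u
5. ~p2, u
Accessibility: uRu
The negation has an open branch (countermodel exists).

Not valid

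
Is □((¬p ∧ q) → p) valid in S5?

Invalid (countermodel exists)

Tableau for the negation ¬□((¬p ∧ q) → p):
1. ¬□((¬p ∧ q) → p), 0
2. ¬((¬p ∧ q) → p), 1   [¬□-rule on 1: fresh world 1, 0R1]
3. ¬p ∧ q, 1   [¬→-rule on 2]
4. ¬p, 1   [¬→-rule on 2]
5. q, 1   [∧-rule on 3]
Accessibility: 0R0, 0R1, 1R0, 1R1
The negation has an open branch (countermodel exists).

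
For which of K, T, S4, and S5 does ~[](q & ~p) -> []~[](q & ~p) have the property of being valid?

S5

S5-tableau for the negation ~(~[](q & ~p) -> []~[](q & ~p)):
1. ~(~[](q & ~p) -> []~[](q & ~p)), w0
2. ~[](q & ~p), w0   [~->-rule on 1]
3. ~[]~[](q & ~p), w0   [~->-rule on 1]
4. ~(q & ~p), w1   [~[]-rule on 2: fresh world w1, w0Rw1]
5. p, w1   [~&-rule on 4 (branches; this branch)]
6. [](q & ~p), w2   [~[]-rule on 3: fresh world w2, w0Rw2]
7. q & ~p, w0   [[]-rule on 6 via w2Rw0]
8. q, w0   [&-rule on 7]
9. ~p, w0   [&-rule on 7]
10. q & ~p, w1   [[]-rule on 6 via w2Rw1]
11. q, w1   [&-rule on 10]
12. ~p, w1   [&-rule on 10]
Accessibility: w0Rw0, w0Rw1, w0Rw2, w1Rw0, w1Rw1, w1Rw2, w2Rw0, w2Rw1, w2Rw2
Branch closes: p and ~p both at w1.
Every branch closes (one shown): valid in S5.
S4-tableau for the negation ~(~[](q & ~p) -> []~[](q & ~p)):
1. ~(~[](q & ~p) -> []~[](q & ~p)), w0
2. ~[](q & ~p), w0   [~->-rule on 1]
3. ~[]~[](q & ~p), w0   [~->-rule on 1]
4. ~(q & ~p), w1   [~[]-rule on 2: fresh world w1, w0Rw1]
5. p, w1   [~&-rule on 4 (branches; this branch)]
6. [](q & ~p), w2   [~[]-rule on 3: fresh world w2, w0Rw2]
7. q & ~p, w2   [[]-rule on 6 via w2Rw2]
8. q, w2   [&-rule on 7]
9. ~p, w2   [&-rule on 7]
Accessibility: w0Rw0, w0Rw1, w0Rw2, w1Rw1, w2Rw2
Complete open branch: countermodel on an S4-frame, so not valid in S4, nor in K, T (the same frame is also a K-frame and a T-frame).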